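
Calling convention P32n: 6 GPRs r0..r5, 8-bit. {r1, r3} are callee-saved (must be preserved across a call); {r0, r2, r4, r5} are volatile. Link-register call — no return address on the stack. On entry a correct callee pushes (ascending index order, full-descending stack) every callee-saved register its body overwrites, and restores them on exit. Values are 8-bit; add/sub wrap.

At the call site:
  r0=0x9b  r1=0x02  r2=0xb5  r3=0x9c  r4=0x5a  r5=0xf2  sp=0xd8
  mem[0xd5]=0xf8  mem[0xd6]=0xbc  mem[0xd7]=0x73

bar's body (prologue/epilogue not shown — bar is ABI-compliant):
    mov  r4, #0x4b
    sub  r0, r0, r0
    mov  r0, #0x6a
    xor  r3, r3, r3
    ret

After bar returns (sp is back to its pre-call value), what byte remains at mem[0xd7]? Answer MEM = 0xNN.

MEM = 0x9c

prologue: push r3 → mem[0xd7]=0x9c, sp=0xd7
body[0] mov  r4, #0x4b → r4=0x4b
body[1] sub  r0, r0, r0 → r0=0x00
body[2] mov  r0, #0x6a → r0=0x6a
body[3] xor  r3, r3, r3 → r3=0x00
epilogue: pop r3=0x9c, sp=0xd8
prologue pushed ['r3'] at ['0xd7']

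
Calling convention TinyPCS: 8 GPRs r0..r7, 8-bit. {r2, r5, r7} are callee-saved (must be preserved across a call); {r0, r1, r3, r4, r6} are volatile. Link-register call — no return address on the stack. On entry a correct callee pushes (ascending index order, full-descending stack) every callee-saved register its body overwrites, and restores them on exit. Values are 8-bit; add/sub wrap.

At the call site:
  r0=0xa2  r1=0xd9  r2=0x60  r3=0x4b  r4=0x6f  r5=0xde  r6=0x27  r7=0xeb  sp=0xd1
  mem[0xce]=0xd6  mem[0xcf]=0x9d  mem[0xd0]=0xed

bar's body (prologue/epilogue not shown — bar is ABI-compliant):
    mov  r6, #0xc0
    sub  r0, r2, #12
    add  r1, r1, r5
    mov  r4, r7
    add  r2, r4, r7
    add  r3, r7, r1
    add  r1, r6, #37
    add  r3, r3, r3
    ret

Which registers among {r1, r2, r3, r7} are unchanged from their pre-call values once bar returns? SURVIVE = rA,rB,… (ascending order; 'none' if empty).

prologue: push r2 → mem[0xd0]=0x60, sp=0xd0
body[0] mov  r6, #0xc0 → r6=0xc0
body[1] sub  r0, r2, #12 → r0=0x54
body[2] add  r1, r1, r5 → r1=0xb7
body[3] mov  r4, r7 → r4=0xeb
body[4] add  r2, r4, r7 → r2=0xd6
body[5] add  r3, r7, r1 → r3=0xa2
body[6] add  r1, r6, #37 → r1=0xe5
body[7] add  r3, r3, r3 → r3=0x44
epilogue: pop r2=0x60, sp=0xd1
r1: caller-saved, written=True
r2: callee-saved, written=True
r3: caller-saved, written=True
r7: callee-saved, written=False

SURVIVE = r2,r7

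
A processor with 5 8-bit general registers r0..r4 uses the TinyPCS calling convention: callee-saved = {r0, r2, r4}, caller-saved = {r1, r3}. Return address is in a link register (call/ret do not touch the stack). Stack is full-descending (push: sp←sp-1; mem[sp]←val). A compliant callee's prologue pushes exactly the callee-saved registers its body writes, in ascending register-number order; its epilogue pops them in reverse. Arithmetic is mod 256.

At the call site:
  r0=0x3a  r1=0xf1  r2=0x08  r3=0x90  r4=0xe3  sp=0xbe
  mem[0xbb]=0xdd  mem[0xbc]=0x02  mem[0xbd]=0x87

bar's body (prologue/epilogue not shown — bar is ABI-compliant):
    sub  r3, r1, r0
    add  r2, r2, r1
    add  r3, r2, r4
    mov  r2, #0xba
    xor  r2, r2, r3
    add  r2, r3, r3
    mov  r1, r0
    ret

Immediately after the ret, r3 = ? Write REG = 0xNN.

prologue: push r2 -> mem[0xbd]=0x08, sp=0xbd
body[0] sub  r3, r1, r0 -> r3=0xb7
body[1] add  r2, r2, r1 -> r2=0xf9
body[2] add  r3, r2, r4 -> r3=0xdc
body[3] mov  r2, #0xba -> r2=0xba
body[4] xor  r2, r2, r3 -> r2=0x66
body[5] add  r2, r3, r3 -> r2=0xb8
body[6] mov  r1, r0 -> r1=0x3a
epilogue: pop r2=0x08, sp=0xbe
r3 is caller-saved -> body value

REG = 0xdc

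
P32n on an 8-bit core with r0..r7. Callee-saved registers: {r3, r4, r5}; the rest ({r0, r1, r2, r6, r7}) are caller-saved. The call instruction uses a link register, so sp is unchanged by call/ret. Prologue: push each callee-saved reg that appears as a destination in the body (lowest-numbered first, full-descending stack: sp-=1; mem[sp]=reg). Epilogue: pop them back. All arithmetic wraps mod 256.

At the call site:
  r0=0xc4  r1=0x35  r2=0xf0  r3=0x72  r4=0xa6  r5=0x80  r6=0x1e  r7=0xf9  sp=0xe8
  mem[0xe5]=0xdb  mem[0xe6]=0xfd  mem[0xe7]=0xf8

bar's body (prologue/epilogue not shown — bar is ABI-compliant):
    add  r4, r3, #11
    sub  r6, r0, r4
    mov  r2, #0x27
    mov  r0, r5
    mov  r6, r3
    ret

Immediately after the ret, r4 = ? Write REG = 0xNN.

REG = 0xa6

prologue: push r4 → mem[0xe7]=0xa6, sp=0xe7
body[0] add  r4, r3, #11 → r4=0x7d
body[1] sub  r6, r0, r4 → r6=0x47
body[2] mov  r2, #0x27 → r2=0x27
body[3] mov  r0, r5 → r0=0x80
body[4] mov  r6, r3 → r6=0x72
epilogue: pop r4=0xa6, sp=0xe8
r4 is callee-saved → restored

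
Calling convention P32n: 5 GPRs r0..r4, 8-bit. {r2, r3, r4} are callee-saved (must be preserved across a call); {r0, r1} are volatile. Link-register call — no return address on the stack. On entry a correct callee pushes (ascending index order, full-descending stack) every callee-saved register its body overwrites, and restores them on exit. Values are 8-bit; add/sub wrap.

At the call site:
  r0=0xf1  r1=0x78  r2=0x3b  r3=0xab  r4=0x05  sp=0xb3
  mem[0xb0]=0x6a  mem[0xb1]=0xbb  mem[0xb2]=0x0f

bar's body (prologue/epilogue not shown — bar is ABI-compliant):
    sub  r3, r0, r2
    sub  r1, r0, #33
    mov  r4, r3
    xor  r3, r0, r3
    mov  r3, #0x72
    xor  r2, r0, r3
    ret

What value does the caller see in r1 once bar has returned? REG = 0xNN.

prologue: push r2 → mem[0xb2]=0x3b, sp=0xb2
prologue: push r3 → mem[0xb1]=0xab, sp=0xb1
prologue: push r4 → mem[0xb0]=0x05, sp=0xb0
body[0] sub  r3, r0, r2 → r3=0xb6
body[1] sub  r1, r0, #33 → r1=0xd0
body[2] mov  r4, r3 → r4=0xb6
body[3] xor  r3, r0, r3 → r3=0x47
body[4] mov  r3, #0x72 → r3=0x72
body[5] xor  r2, r0, r3 → r2=0x83
epilogue: pop r4=0x05, sp=0xb1
epilogue: pop r3=0xab, sp=0xb2
epilogue: pop r2=0x3b, sp=0xb3
r1 is caller-saved → body value

REG = 0xd0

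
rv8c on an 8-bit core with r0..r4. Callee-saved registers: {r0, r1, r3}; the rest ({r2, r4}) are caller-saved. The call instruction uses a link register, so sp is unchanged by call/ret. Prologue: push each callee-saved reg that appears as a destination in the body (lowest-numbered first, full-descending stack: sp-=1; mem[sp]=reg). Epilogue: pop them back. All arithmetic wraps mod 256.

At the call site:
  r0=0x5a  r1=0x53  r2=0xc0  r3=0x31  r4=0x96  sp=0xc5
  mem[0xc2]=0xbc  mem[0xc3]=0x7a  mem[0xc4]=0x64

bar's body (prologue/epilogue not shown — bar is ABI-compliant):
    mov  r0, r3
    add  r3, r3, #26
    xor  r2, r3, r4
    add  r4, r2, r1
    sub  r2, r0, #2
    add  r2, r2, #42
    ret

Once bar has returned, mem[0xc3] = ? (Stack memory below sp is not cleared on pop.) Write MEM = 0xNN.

prologue: push r0 -> mem[0xc4]=0x5a, sp=0xc4
prologue: push r3 -> mem[0xc3]=0x31, sp=0xc3
body[0] mov  r0, r3 -> r0=0x31
body[1] add  r3, r3, #26 -> r3=0x4b
body[2] xor  r2, r3, r4 -> r2=0xdd
body[3] add  r4, r2, r1 -> r4=0x30
body[4] sub  r2, r0, #2 -> r2=0x2f
body[5] add  r2, r2, #42 -> r2=0x59
epilogue: pop r3=0x31, sp=0xc4
epilogue: pop r0=0x5a, sp=0xc5
prologue pushed ['r0', 'r3'] at ['0xc4', '0xc3']

MEM = 0x31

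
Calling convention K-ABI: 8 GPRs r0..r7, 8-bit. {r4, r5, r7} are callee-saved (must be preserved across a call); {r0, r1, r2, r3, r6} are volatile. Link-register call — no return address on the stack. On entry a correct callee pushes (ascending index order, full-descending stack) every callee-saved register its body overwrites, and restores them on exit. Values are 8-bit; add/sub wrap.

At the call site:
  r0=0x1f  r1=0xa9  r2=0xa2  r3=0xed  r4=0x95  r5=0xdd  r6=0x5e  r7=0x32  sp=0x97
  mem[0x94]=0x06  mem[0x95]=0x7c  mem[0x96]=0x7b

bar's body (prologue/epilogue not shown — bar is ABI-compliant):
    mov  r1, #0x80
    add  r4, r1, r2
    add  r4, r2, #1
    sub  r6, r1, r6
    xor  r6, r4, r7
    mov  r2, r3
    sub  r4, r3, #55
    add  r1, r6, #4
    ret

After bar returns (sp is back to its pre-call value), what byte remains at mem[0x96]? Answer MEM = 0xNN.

MEM = 0x95

prologue: push r4 → mem[0x96]=0x95, sp=0x96
body[0] mov  r1, #0x80 → r1=0x80
body[1] add  r4, r1, r2 → r4=0x22
body[2] add  r4, r2, #1 → r4=0xa3
body[3] sub  r6, r1, r6 → r6=0x22
body[4] xor  r6, r4, r7 → r6=0x91
body[5] mov  r2, r3 → r2=0xed
body[6] sub  r4, r3, #55 → r4=0xb6
body[7] add  r1, r6, #4 → r1=0x95
epilogue: pop r4=0x95, sp=0x97
prologue pushed ['r4'] at ['0x96']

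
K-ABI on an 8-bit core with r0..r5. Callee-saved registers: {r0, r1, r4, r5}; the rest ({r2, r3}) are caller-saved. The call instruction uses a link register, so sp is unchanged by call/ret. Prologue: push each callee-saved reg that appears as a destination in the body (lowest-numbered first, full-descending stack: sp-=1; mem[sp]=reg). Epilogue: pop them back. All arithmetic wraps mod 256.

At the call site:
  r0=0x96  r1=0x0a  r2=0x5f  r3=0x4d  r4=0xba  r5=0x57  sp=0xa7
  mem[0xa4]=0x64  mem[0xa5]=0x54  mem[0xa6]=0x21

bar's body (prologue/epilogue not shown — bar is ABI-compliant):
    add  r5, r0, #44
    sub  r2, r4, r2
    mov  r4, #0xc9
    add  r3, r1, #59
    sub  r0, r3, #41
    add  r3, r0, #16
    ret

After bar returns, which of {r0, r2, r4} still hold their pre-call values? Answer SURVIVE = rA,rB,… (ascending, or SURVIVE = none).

SURVIVE = r0,r4

prologue: push r0 -> mem[0xa6]=0x96, sp=0xa6
prologue: push r4 -> mem[0xa5]=0xba, sp=0xa5
prologue: push r5 -> mem[0xa4]=0x57, sp=0xa4
body[0] add  r5, r0, #44 -> r5=0xc2
body[1] sub  r2, r4, r2 -> r2=0x5b
body[2] mov  r4, #0xc9 -> r4=0xc9
body[3] add  r3, r1, #59 -> r3=0x45
body[4] sub  r0, r3, #41 -> r0=0x1c
body[5] add  r3, r0, #16 -> r3=0x2c
epilogue: pop r5=0x57, sp=0xa5
epilogue: pop r4=0xba, sp=0xa6
epilogue: pop r0=0x96, sp=0xa7
r0: callee-saved, written=True
r2: caller-saved, written=True
r4: callee-saved, written=True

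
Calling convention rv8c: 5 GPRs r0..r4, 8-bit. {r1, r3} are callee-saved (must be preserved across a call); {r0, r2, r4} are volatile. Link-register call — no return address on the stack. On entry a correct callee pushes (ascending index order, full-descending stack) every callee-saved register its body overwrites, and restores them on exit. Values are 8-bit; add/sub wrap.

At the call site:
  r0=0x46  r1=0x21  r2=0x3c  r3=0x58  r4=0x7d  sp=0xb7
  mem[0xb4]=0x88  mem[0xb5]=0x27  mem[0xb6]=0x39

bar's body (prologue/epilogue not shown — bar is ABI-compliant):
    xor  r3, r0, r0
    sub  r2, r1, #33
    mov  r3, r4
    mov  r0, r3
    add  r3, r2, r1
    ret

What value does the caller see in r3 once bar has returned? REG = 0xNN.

REG = 0x58

prologue: push r3 → mem[0xb6]=0x58, sp=0xb6
body[0] xor  r3, r0, r0 → r3=0x00
body[1] sub  r2, r1, #33 → r2=0x00
body[2] mov  r3, r4 → r3=0x7d
body[3] mov  r0, r3 → r0=0x7d
body[4] add  r3, r2, r1 → r3=0x21
epilogue: pop r3=0x58, sp=0xb7
r3 is callee-saved → restored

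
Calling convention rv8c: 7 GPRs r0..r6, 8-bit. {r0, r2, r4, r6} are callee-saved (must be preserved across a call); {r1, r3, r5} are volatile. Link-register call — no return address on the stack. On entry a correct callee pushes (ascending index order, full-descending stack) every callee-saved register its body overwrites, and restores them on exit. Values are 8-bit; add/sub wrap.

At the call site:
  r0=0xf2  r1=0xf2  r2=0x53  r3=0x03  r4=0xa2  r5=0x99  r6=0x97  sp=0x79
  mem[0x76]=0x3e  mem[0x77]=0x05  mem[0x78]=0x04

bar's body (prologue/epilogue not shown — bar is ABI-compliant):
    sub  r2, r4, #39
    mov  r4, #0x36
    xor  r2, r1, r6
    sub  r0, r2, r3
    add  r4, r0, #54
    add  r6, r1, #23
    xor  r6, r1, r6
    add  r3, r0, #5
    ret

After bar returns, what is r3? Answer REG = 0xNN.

REG = 0x67

prologue: push r0 -> mem[0x78]=0xf2, sp=0x78
prologue: push r2 -> mem[0x77]=0x53, sp=0x77
prologue: push r4 -> mem[0x76]=0xa2, sp=0x76
prologue: push r6 -> mem[0x75]=0x97, sp=0x75
body[0] sub  r2, r4, #39 -> r2=0x7b
body[1] mov  r4, #0x36 -> r4=0x36
body[2] xor  r2, r1, r6 -> r2=0x65
body[3] sub  r0, r2, r3 -> r0=0x62
body[4] add  r4, r0, #54 -> r4=0x98
body[5] add  r6, r1, #23 -> r6=0x09
body[6] xor  r6, r1, r6 -> r6=0xfb
body[7] add  r3, r0, #5 -> r3=0x67
epilogue: pop r6=0x97, sp=0x76
epilogue: pop r4=0xa2, sp=0x77
epilogue: pop r2=0x53, sp=0x78
epilogue: pop r0=0xf2, sp=0x79
r3 is caller-saved -> body value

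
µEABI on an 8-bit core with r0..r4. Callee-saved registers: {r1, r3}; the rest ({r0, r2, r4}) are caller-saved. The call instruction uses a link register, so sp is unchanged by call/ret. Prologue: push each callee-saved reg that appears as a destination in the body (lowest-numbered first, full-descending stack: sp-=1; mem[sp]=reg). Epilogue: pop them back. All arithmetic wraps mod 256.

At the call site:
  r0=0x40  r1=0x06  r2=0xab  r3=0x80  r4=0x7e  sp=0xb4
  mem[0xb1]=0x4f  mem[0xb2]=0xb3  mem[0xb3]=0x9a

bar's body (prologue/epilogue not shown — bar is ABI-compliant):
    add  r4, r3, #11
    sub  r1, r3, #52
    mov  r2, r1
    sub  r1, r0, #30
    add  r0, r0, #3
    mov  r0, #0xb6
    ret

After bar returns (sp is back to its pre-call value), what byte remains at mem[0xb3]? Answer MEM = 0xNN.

prologue: push r1 → mem[0xb3]=0x06, sp=0xb3
body[0] add  r4, r3, #11 → r4=0x8b
body[1] sub  r1, r3, #52 → r1=0x4c
body[2] mov  r2, r1 → r2=0x4c
body[3] sub  r1, r0, #30 → r1=0x22
body[4] add  r0, r0, #3 → r0=0x43
body[5] mov  r0, #0xb6 → r0=0xb6
epilogue: pop r1=0x06, sp=0xb4
prologue pushed ['r1'] at ['0xb3']

MEM = 0x06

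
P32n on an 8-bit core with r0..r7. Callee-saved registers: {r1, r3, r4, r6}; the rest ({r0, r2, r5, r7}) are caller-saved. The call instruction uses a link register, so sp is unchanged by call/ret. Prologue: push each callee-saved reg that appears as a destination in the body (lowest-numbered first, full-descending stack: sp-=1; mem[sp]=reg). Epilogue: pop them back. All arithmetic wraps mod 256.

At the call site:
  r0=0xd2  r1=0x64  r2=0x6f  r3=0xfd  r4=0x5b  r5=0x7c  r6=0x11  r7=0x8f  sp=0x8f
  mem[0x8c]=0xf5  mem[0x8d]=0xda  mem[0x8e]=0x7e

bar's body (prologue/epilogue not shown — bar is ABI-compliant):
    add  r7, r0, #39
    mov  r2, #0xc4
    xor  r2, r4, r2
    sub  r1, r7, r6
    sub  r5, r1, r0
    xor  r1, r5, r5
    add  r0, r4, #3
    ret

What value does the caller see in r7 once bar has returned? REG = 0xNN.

prologue: push r1 -> mem[0x8e]=0x64, sp=0x8e
body[0] add  r7, r0, #39 -> r7=0xf9
body[1] mov  r2, #0xc4 -> r2=0xc4
body[2] xor  r2, r4, r2 -> r2=0x9f
body[3] sub  r1, r7, r6 -> r1=0xe8
body[4] sub  r5, r1, r0 -> r5=0x16
body[5] xor  r1, r5, r5 -> r1=0x00
body[6] add  r0, r4, #3 -> r0=0x5e
epilogue: pop r1=0x64, sp=0x8f
r7 is caller-saved -> body value

REG = 0xf9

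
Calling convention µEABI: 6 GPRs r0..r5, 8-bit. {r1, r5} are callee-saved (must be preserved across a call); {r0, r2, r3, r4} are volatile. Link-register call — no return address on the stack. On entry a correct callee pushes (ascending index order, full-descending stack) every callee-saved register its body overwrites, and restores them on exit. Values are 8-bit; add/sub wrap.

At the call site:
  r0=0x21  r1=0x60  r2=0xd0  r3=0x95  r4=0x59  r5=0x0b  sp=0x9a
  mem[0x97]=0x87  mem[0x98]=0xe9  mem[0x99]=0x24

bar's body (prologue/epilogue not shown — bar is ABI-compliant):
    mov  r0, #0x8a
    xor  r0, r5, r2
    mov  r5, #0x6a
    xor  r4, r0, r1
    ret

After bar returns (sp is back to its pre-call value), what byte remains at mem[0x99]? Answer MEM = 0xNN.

prologue: push r5 -> mem[0x99]=0x0b, sp=0x99
body[0] mov  r0, #0x8a -> r0=0x8a
body[1] xor  r0, r5, r2 -> r0=0xdb
body[2] mov  r5, #0x6a -> r5=0x6a
body[3] xor  r4, r0, r1 -> r4=0xbb
epilogue: pop r5=0x0b, sp=0x9a
prologue pushed ['r5'] at ['0x99']

MEM = 0x0b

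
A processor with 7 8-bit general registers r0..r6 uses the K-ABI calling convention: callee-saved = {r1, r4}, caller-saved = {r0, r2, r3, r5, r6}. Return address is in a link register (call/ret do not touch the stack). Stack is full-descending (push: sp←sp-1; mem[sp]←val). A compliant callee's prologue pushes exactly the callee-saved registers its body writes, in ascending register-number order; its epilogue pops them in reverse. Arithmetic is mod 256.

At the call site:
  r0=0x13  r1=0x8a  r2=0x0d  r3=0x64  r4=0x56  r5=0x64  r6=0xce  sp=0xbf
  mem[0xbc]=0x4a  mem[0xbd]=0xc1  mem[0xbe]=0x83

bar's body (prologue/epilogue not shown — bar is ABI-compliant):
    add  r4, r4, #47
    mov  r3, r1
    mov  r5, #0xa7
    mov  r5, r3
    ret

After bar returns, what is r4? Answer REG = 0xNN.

REG = 0x56

prologue: push r4 → mem[0xbe]=0x56, sp=0xbe
body[0] add  r4, r4, #47 → r4=0x85
body[1] mov  r3, r1 → r3=0x8a
body[2] mov  r5, #0xa7 → r5=0xa7
body[3] mov  r5, r3 → r5=0x8a
epilogue: pop r4=0x56, sp=0xbf
r4 is callee-saved → restored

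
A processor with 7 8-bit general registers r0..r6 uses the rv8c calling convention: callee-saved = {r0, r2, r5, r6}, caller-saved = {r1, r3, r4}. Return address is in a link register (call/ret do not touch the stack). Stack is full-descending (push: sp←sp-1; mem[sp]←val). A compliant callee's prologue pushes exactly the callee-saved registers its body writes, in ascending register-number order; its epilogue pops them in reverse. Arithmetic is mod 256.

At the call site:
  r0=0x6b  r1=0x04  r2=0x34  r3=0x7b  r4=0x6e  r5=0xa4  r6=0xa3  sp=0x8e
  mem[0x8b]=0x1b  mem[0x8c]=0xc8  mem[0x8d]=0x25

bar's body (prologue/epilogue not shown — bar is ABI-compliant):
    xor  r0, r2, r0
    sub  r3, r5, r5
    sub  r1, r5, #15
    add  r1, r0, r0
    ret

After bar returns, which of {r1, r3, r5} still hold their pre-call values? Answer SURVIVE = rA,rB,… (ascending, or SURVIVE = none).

SURVIVE = r5

prologue: push r0 -> mem[0x8d]=0x6b, sp=0x8d
body[0] xor  r0, r2, r0 -> r0=0x5f
body[1] sub  r3, r5, r5 -> r3=0x00
body[2] sub  r1, r5, #15 -> r1=0x95
body[3] add  r1, r0, r0 -> r1=0xbe
epilogue: pop r0=0x6b, sp=0x8e
r1: caller-saved, written=True
r3: caller-saved, written=True
r5: callee-saved, written=False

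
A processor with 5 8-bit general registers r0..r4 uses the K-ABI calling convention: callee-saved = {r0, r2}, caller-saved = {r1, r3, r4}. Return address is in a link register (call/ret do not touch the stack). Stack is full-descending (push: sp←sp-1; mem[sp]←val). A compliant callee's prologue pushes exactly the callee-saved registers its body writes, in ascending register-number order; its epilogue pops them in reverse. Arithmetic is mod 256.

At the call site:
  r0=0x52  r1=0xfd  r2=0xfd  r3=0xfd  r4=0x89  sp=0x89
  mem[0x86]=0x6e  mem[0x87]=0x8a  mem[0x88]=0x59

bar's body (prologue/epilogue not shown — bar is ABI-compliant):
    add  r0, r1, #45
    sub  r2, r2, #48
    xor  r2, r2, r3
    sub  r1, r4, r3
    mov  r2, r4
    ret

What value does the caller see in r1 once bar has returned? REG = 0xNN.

REG = 0x8c

prologue: push r0 -> mem[0x88]=0x52, sp=0x88
prologue: push r2 -> mem[0x87]=0xfd, sp=0x87
body[0] add  r0, r1, #45 -> r0=0x2a
body[1] sub  r2, r2, #48 -> r2=0xcd
body[2] xor  r2, r2, r3 -> r2=0x30
body[3] sub  r1, r4, r3 -> r1=0x8c
body[4] mov  r2, r4 -> r2=0x89
epilogue: pop r2=0xfd, sp=0x88
epilogue: pop r0=0x52, sp=0x89
r1 is caller-saved -> body value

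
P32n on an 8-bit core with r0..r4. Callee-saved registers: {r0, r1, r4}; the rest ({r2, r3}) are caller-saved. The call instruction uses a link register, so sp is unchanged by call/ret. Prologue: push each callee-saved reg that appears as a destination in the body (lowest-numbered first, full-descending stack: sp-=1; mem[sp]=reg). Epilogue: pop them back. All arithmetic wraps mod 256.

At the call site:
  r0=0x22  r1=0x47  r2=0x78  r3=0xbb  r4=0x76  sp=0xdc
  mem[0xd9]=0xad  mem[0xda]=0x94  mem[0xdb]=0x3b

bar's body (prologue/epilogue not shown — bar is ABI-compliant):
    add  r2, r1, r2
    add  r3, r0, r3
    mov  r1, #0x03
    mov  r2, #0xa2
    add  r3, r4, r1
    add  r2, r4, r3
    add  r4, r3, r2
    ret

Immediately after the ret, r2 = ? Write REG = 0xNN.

REG = 0xef

prologue: push r1 -> mem[0xdb]=0x47, sp=0xdb
prologue: push r4 -> mem[0xda]=0x76, sp=0xda
body[0] add  r2, r1, r2 -> r2=0xbf
body[1] add  r3, r0, r3 -> r3=0xdd
body[2] mov  r1, #0x03 -> r1=0x03
body[3] mov  r2, #0xa2 -> r2=0xa2
body[4] add  r3, r4, r1 -> r3=0x79
body[5] add  r2, r4, r3 -> r2=0xef
body[6] add  r4, r3, r2 -> r4=0x68
epilogue: pop r4=0x76, sp=0xdb
epilogue: pop r1=0x47, sp=0xdc
r2 is caller-saved -> body value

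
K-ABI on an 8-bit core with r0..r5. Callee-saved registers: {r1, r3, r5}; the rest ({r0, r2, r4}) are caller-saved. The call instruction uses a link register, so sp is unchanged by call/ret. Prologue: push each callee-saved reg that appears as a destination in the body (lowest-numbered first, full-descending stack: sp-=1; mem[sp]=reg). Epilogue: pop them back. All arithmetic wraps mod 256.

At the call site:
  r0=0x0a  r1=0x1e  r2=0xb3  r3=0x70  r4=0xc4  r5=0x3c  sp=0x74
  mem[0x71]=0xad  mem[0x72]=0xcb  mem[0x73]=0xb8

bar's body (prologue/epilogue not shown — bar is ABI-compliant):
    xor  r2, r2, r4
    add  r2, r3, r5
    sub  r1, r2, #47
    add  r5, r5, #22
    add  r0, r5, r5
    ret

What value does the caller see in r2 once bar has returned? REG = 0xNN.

prologue: push r1 → mem[0x73]=0x1e, sp=0x73
prologue: push r5 → mem[0x72]=0x3c, sp=0x72
body[0] xor  r2, r2, r4 → r2=0x77
body[1] add  r2, r3, r5 → r2=0xac
body[2] sub  r1, r2, #47 → r1=0x7d
body[3] add  r5, r5, #22 → r5=0x52
body[4] add  r0, r5, r5 → r0=0xa4
epilogue: pop r5=0x3c, sp=0x73
epilogue: pop r1=0x1e, sp=0x74
r2 is caller-saved → body value

REG = 0xac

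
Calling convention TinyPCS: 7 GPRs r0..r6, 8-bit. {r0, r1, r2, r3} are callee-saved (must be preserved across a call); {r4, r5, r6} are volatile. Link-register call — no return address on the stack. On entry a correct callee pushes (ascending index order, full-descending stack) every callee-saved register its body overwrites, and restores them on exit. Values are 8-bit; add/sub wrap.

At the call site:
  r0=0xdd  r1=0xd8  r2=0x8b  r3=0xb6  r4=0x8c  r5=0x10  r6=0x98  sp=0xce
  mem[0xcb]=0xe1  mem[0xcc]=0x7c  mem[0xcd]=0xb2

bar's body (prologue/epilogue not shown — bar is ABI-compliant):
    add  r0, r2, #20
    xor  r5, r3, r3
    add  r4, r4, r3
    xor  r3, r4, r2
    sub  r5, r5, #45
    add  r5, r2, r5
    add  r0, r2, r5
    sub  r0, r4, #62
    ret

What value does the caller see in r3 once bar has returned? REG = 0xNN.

prologue: push r0 → mem[0xcd]=0xdd, sp=0xcd
prologue: push r3 → mem[0xcc]=0xb6, sp=0xcc
body[0] add  r0, r2, #20 → r0=0x9f
body[1] xor  r5, r3, r3 → r5=0x00
body[2] add  r4, r4, r3 → r4=0x42
body[3] xor  r3, r4, r2 → r3=0xc9
body[4] sub  r5, r5, #45 → r5=0xd3
body[5] add  r5, r2, r5 → r5=0x5e
body[6] add  r0, r2, r5 → r0=0xe9
body[7] sub  r0, r4, #62 → r0=0x04
epilogue: pop r3=0xb6, sp=0xcd
epilogue: pop r0=0xdd, sp=0xce
r3 is callee-saved → restored

REG = 0xb6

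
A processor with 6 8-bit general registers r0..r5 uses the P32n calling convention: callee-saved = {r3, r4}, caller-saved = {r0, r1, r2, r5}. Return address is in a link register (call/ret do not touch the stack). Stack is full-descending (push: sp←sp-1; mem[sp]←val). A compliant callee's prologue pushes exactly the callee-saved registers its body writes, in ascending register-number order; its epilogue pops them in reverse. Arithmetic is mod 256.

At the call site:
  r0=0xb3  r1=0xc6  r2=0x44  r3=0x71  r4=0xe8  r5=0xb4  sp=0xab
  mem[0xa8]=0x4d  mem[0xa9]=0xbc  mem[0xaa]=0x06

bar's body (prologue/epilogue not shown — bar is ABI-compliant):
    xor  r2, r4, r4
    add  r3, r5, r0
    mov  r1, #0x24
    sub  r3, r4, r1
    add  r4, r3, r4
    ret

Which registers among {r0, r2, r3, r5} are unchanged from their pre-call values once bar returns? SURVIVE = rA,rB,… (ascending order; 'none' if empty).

prologue: push r3 -> mem[0xaa]=0x71, sp=0xaa
prologue: push r4 -> mem[0xa9]=0xe8, sp=0xa9
body[0] xor  r2, r4, r4 -> r2=0x00
body[1] add  r3, r5, r0 -> r3=0x67
body[2] mov  r1, #0x24 -> r1=0x24
body[3] sub  r3, r4, r1 -> r3=0xc4
body[4] add  r4, r3, r4 -> r4=0xac
epilogue: pop r4=0xe8, sp=0xaa
epilogue: pop r3=0x71, sp=0xab
r0: caller-saved, written=False
r2: caller-saved, written=True
r3: callee-saved, written=True
r5: caller-saved, written=False

SURVIVE = r0,r3,r5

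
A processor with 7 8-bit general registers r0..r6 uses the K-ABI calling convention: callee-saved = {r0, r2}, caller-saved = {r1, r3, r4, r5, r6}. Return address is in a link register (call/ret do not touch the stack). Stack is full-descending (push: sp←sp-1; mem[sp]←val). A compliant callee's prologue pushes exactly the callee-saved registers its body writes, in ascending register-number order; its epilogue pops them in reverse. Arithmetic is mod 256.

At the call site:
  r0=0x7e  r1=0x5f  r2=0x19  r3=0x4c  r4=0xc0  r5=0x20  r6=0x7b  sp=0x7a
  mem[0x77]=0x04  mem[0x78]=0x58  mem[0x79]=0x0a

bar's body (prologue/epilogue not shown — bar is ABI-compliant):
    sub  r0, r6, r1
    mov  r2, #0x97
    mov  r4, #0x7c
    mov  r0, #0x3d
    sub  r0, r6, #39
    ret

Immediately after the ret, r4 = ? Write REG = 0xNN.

REG = 0x7c

prologue: push r0 → mem[0x79]=0x7e, sp=0x79
prologue: push r2 → mem[0x78]=0x19, sp=0x78
body[0] sub  r0, r6, r1 → r0=0x1c
body[1] mov  r2, #0x97 → r2=0x97
body[2] mov  r4, #0x7c → r4=0x7c
body[3] mov  r0, #0x3d → r0=0x3d
body[4] sub  r0, r6, #39 → r0=0x54
epilogue: pop r2=0x19, sp=0x79
epilogue: pop r0=0x7e, sp=0x7a
r4 is caller-saved → body value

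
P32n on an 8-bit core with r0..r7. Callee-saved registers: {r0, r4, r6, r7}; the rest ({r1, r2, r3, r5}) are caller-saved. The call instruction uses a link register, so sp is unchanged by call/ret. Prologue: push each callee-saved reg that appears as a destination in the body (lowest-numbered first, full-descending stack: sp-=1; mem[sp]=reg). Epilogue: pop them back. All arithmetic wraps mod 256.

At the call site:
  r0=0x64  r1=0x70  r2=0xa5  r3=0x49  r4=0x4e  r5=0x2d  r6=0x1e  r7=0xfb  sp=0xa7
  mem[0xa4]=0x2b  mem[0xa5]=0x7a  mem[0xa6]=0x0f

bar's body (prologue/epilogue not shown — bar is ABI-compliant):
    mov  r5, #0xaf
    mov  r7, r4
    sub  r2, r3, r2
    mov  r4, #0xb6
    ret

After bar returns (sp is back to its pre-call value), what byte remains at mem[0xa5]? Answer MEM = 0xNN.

prologue: push r4 -> mem[0xa6]=0x4e, sp=0xa6
prologue: push r7 -> mem[0xa5]=0xfb, sp=0xa5
body[0] mov  r5, #0xaf -> r5=0xaf
body[1] mov  r7, r4 -> r7=0x4e
body[2] sub  r2, r3, r2 -> r2=0xa4
body[3] mov  r4, #0xb6 -> r4=0xb6
epilogue: pop r7=0xfb, sp=0xa6
epilogue: pop r4=0x4e, sp=0xa7
prologue pushed ['r4', 'r7'] at ['0xa6', '0xa5']

MEM = 0xfb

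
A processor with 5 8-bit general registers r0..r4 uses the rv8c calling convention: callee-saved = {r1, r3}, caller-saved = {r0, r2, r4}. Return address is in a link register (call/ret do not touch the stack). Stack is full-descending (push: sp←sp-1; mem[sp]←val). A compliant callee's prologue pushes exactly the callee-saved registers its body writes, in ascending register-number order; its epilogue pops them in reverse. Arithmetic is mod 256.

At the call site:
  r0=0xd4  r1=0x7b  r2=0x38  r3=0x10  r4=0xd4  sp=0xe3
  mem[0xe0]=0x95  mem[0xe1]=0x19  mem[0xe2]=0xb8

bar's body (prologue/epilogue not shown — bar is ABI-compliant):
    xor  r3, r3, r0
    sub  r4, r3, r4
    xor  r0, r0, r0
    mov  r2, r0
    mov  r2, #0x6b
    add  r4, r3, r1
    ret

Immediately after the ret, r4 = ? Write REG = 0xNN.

prologue: push r3 → mem[0xe2]=0x10, sp=0xe2
body[0] xor  r3, r3, r0 → r3=0xc4
body[1] sub  r4, r3, r4 → r4=0xf0
body[2] xor  r0, r0, r0 → r0=0x00
body[3] mov  r2, r0 → r2=0x00
body[4] mov  r2, #0x6b → r2=0x6b
body[5] add  r4, r3, r1 → r4=0x3f
epilogue: pop r3=0x10, sp=0xe3
r4 is caller-saved → body value

REG = 0x3f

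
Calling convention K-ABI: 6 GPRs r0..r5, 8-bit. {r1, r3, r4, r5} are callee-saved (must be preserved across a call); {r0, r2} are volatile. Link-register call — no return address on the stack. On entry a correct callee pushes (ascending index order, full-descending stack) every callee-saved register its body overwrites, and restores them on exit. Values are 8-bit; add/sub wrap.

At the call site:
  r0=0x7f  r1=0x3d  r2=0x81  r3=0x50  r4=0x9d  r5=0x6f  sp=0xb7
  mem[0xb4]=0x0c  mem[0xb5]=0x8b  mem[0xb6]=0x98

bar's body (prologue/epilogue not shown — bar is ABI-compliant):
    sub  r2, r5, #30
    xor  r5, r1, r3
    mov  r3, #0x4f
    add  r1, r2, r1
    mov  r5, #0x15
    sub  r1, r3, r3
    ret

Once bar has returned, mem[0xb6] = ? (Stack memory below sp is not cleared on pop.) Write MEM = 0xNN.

prologue: push r1 -> mem[0xb6]=0x3d, sp=0xb6
prologue: push r3 -> mem[0xb5]=0x50, sp=0xb5
prologue: push r5 -> mem[0xb4]=0x6f, sp=0xb4
body[0] sub  r2, r5, #30 -> r2=0x51
body[1] xor  r5, r1, r3 -> r5=0x6d
body[2] mov  r3, #0x4f -> r3=0x4f
body[3] add  r1, r2, r1 -> r1=0x8e
body[4] mov  r5, #0x15 -> r5=0x15
body[5] sub  r1, r3, r3 -> r1=0x00
epilogue: pop r5=0x6f, sp=0xb5
epilogue: pop r3=0x50, sp=0xb6
epilogue: pop r1=0x3d, sp=0xb7
prologue pushed ['r1', 'r3', 'r5'] at ['0xb6', '0xb5', '0xb4']

MEM = 0x3d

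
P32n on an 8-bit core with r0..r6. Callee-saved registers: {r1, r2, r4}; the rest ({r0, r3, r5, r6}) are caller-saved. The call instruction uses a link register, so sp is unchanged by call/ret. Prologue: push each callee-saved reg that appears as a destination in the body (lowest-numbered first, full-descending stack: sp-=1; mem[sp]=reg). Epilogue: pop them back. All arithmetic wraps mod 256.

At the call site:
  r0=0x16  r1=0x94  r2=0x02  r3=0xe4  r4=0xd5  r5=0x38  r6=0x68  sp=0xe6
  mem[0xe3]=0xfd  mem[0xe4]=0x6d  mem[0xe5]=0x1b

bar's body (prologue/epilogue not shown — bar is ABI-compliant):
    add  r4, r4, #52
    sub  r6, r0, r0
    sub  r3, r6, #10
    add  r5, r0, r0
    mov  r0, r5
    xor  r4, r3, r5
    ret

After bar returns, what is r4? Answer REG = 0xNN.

REG = 0xd5

prologue: push r4 → mem[0xe5]=0xd5, sp=0xe5
body[0] add  r4, r4, #52 → r4=0x09
body[1] sub  r6, r0, r0 → r6=0x00
body[2] sub  r3, r6, #10 → r3=0xf6
body[3] add  r5, r0, r0 → r5=0x2c
body[4] mov  r0, r5 → r0=0x2c
body[5] xor  r4, r3, r5 → r4=0xda
epilogue: pop r4=0xd5, sp=0xe6
r4 is callee-saved → restored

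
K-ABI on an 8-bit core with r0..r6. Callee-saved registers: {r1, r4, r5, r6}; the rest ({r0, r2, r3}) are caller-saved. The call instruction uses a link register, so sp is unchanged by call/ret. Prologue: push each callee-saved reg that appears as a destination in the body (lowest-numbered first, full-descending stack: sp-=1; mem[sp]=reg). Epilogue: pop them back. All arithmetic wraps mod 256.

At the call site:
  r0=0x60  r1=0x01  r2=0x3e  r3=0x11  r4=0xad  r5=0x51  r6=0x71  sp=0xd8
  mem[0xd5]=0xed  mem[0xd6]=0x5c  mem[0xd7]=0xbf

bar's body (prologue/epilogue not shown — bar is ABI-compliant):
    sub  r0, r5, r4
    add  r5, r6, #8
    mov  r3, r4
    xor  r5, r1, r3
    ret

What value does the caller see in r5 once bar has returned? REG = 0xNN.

REG = 0x51

prologue: push r5 → mem[0xd7]=0x51, sp=0xd7
body[0] sub  r0, r5, r4 → r0=0xa4
body[1] add  r5, r6, #8 → r5=0x79
body[2] mov  r3, r4 → r3=0xad
body[3] xor  r5, r1, r3 → r5=0xac
epilogue: pop r5=0x51, sp=0xd8
r5 is callee-saved → restored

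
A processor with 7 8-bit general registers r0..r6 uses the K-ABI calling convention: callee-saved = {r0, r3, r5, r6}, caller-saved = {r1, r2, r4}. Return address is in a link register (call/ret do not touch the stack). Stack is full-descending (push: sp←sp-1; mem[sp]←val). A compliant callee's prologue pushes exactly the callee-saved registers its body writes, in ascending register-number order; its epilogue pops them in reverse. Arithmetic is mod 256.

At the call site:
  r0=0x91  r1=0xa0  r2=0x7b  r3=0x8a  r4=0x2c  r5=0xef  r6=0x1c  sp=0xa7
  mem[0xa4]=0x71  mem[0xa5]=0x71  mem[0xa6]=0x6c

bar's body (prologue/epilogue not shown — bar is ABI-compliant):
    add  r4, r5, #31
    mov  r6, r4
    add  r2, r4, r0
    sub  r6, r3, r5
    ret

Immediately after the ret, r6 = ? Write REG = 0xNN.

prologue: push r6 -> mem[0xa6]=0x1c, sp=0xa6
body[0] add  r4, r5, #31 -> r4=0x0e
body[1] mov  r6, r4 -> r6=0x0e
body[2] add  r2, r4, r0 -> r2=0x9f
body[3] sub  r6, r3, r5 -> r6=0x9b
epilogue: pop r6=0x1c, sp=0xa7
r6 is callee-saved -> restored

REG = 0x1c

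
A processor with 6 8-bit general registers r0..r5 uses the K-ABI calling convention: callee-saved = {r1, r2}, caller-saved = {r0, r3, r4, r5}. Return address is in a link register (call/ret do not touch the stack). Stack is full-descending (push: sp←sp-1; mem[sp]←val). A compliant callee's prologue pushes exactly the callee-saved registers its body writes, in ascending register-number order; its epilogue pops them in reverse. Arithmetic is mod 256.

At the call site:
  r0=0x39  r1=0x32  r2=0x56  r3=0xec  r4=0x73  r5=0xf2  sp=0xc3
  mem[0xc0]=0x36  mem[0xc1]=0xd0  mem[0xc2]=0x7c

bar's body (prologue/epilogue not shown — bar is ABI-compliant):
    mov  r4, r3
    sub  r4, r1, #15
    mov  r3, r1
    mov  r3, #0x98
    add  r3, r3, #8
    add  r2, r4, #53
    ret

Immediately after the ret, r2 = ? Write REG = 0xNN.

prologue: push r2 → mem[0xc2]=0x56, sp=0xc2
body[0] mov  r4, r3 → r4=0xec
body[1] sub  r4, r1, #15 → r4=0x23
body[2] mov  r3, r1 → r3=0x32
body[3] mov  r3, #0x98 → r3=0x98
body[4] add  r3, r3, #8 → r3=0xa0
body[5] add  r2, r4, #53 → r2=0x58
epilogue: pop r2=0x56, sp=0xc3
r2 is callee-saved → restored

REG = 0x56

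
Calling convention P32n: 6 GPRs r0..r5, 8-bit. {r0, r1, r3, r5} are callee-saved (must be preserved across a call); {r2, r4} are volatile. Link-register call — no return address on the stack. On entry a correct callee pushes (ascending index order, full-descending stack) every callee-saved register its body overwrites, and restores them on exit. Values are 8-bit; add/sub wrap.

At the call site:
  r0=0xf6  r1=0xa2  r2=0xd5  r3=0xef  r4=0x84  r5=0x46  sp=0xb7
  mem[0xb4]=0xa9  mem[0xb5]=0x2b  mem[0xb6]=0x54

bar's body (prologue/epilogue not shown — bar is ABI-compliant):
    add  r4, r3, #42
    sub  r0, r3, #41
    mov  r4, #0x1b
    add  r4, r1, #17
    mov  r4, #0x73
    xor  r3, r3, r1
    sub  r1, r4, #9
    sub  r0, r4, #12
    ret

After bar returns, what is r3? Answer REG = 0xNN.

prologue: push r0 -> mem[0xb6]=0xf6, sp=0xb6
prologue: push r1 -> mem[0xb5]=0xa2, sp=0xb5
prologue: push r3 -> mem[0xb4]=0xef, sp=0xb4
body[0] add  r4, r3, #42 -> r4=0x19
body[1] sub  r0, r3, #41 -> r0=0xc6
body[2] mov  r4, #0x1b -> r4=0x1b
body[3] add  r4, r1, #17 -> r4=0xb3
body[4] mov  r4, #0x73 -> r4=0x73
body[5] xor  r3, r3, r1 -> r3=0x4d
body[6] sub  r1, r4, #9 -> r1=0x6a
body[7] sub  r0, r4, #12 -> r0=0x67
epilogue: pop r3=0xef, sp=0xb5
epilogue: pop r1=0xa2, sp=0xb6
epilogue: pop r0=0xf6, sp=0xb7
r3 is callee-saved -> restored

REG = 0xef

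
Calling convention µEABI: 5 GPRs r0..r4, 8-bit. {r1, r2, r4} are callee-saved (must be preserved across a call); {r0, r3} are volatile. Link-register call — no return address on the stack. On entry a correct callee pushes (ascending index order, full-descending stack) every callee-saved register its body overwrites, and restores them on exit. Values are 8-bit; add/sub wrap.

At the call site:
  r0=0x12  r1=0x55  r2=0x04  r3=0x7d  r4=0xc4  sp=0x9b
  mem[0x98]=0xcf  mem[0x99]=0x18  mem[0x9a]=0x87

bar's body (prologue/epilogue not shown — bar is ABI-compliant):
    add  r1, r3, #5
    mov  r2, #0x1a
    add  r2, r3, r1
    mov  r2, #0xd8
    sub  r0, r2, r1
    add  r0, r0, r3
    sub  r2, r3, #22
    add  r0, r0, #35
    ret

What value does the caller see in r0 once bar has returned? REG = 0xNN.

prologue: push r1 -> mem[0x9a]=0x55, sp=0x9a
prologue: push r2 -> mem[0x99]=0x04, sp=0x99
body[0] add  r1, r3, #5 -> r1=0x82
body[1] mov  r2, #0x1a -> r2=0x1a
body[2] add  r2, r3, r1 -> r2=0xff
body[3] mov  r2, #0xd8 -> r2=0xd8
body[4] sub  r0, r2, r1 -> r0=0x56
body[5] add  r0, r0, r3 -> r0=0xd3
body[6] sub  r2, r3, #22 -> r2=0x67
body[7] add  r0, r0, #35 -> r0=0xf6
epilogue: pop r2=0x04, sp=0x9a
epilogue: pop r1=0x55, sp=0x9b
r0 is caller-saved -> body value

REG = 0xf6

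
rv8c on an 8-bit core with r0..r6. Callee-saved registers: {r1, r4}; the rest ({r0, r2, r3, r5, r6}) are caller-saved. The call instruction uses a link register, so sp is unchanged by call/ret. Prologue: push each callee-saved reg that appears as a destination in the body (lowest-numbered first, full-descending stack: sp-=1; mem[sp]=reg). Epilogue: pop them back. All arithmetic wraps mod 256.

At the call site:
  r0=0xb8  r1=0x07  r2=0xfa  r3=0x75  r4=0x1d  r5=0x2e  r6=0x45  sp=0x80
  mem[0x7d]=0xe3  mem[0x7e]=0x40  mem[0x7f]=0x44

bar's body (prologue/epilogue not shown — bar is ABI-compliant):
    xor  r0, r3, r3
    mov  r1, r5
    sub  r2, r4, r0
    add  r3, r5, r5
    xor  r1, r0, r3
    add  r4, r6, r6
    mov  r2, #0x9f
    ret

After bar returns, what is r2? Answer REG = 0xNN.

REG = 0x9f

prologue: push r1 → mem[0x7f]=0x07, sp=0x7f
prologue: push r4 → mem[0x7e]=0x1d, sp=0x7e
body[0] xor  r0, r3, r3 → r0=0x00
body[1] mov  r1, r5 → r1=0x2e
body[2] sub  r2, r4, r0 → r2=0x1d
body[3] add  r3, r5, r5 → r3=0x5c
body[4] xor  r1, r0, r3 → r1=0x5c
body[5] add  r4, r6, r6 → r4=0x8a
body[6] mov  r2, #0x9f → r2=0x9f
epilogue: pop r4=0x1d, sp=0x7f
epilogue: pop r1=0x07, sp=0x80
r2 is caller-saved → body value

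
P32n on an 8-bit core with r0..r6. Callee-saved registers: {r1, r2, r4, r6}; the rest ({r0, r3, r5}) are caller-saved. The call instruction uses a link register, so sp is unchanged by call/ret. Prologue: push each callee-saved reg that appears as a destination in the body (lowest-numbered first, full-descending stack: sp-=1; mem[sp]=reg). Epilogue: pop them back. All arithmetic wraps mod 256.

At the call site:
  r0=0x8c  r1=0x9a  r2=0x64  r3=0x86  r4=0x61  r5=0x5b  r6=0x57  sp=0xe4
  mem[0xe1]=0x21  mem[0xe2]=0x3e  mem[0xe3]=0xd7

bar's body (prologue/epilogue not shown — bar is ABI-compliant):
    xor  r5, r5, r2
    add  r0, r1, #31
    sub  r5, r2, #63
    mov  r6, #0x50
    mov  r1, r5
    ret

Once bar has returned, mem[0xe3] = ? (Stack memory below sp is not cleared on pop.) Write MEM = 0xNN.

prologue: push r1 -> mem[0xe3]=0x9a, sp=0xe3
prologue: push r6 -> mem[0xe2]=0x57, sp=0xe2
body[0] xor  r5, r5, r2 -> r5=0x3f
body[1] add  r0, r1, #31 -> r0=0xb9
body[2] sub  r5, r2, #63 -> r5=0x25
body[3] mov  r6, #0x50 -> r6=0x50
body[4] mov  r1, r5 -> r1=0x25
epilogue: pop r6=0x57, sp=0xe3
epilogue: pop r1=0x9a, sp=0xe4
prologue pushed ['r1', 'r6'] at ['0xe3', '0xe2']

MEM = 0x9a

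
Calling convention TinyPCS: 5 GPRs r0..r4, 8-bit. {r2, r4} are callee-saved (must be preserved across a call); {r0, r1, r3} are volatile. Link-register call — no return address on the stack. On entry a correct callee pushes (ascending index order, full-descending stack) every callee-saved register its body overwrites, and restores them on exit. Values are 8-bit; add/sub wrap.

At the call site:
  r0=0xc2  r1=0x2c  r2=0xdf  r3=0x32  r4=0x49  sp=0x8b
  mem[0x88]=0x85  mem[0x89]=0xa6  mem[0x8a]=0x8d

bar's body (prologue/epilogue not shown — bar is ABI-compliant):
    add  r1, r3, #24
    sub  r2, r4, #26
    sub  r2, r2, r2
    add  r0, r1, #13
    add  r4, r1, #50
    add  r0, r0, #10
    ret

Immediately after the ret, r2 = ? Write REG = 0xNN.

REG = 0xdf

prologue: push r2 → mem[0x8a]=0xdf, sp=0x8a
prologue: push r4 → mem[0x89]=0x49, sp=0x89
body[0] add  r1, r3, #24 → r1=0x4a
body[1] sub  r2, r4, #26 → r2=0x2f
body[2] sub  r2, r2, r2 → r2=0x00
body[3] add  r0, r1, #13 → r0=0x57
body[4] add  r4, r1, #50 → r4=0x7c
body[5] add  r0, r0, #10 → r0=0x61
epilogue: pop r4=0x49, sp=0x8a
epilogue: pop r2=0xdf, sp=0x8b
r2 is callee-saved → restored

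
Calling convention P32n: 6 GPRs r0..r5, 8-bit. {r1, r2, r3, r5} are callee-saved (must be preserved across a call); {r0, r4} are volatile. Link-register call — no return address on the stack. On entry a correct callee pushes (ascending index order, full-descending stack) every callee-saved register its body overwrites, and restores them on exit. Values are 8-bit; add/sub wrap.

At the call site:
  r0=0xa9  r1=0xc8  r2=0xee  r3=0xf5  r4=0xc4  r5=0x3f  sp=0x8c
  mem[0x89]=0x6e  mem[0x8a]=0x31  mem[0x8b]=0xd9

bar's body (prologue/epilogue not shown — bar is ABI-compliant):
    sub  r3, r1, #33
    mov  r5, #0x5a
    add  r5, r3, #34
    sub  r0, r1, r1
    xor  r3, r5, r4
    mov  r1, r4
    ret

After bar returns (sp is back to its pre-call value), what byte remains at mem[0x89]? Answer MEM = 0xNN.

MEM = 0x3f

prologue: push r1 -> mem[0x8b]=0xc8, sp=0x8b
prologue: push r3 -> mem[0x8a]=0xf5, sp=0x8a
prologue: push r5 -> mem[0x89]=0x3f, sp=0x89
body[0] sub  r3, r1, #33 -> r3=0xa7
body[1] mov  r5, #0x5a -> r5=0x5a
body[2] add  r5, r3, #34 -> r5=0xc9
body[3] sub  r0, r1, r1 -> r0=0x00
body[4] xor  r3, r5, r4 -> r3=0x0d
body[5] mov  r1, r4 -> r1=0xc4
epilogue: pop r5=0x3f, sp=0x8a
epilogue: pop r3=0xf5, sp=0x8b
epilogue: pop r1=0xc8, sp=0x8c
prologue pushed ['r1', 'r3', 'r5'] at ['0x8b', '0x8a', '0x89']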